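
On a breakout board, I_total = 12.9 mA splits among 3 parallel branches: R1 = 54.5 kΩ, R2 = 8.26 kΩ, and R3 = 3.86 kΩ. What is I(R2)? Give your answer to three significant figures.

Total conductance ΣG = 1/54.5 + 1/8.26 + 1/3.86 = 0.3985 (units of 1/kΩ).
R2 takes the fraction G_k/ΣG = 0.1211/0.3985 = 0.3038, so I = 12.9 × 0.3038 = 3.919 mA.

I ≈ 3.92 mA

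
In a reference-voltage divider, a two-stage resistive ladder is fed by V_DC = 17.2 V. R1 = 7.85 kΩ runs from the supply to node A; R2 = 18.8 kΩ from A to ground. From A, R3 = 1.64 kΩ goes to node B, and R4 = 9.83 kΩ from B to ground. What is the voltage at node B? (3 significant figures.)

V_B ≈ 7.01 V

Node A sees R2 in parallel with the series input of stage 2, R3 + R4 = 11.47 kΩ.
R2 ‖ (R3+R4) = 7.124 kΩ.
V_A = 17.2 × 7.124/(7.85 + 7.124) = 8.183 V.
V_B = V_A × 0.8570 = 7.013 V.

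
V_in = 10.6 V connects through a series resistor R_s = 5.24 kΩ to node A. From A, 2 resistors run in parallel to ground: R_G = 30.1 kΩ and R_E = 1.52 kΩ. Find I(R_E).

Parallel bank: R_p = 1/(1/30.1 + 1/1.52) = 1.447 kΩ.
V_A by voltage divider: V_A = 10.6 × 1.447/(5.24 + 1.447) = 2.294 V.
Branch current I = V_A/R_E = 2.294/1.52 = 1.509 mA.

I ≈ 1.51 mA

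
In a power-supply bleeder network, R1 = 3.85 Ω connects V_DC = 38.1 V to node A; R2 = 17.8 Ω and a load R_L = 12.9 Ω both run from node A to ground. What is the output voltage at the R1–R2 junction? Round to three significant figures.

First combine the lower leg with the load: R2 ‖ R_L = 7.479 Ω.
Then V_out = V_DC · R2'/(R1 + R2') = 38.1 × 7.479/11.33 = 25.15 V.
(Unloaded it would be 31.3 V; the load pulls it down.)

V_out ≈ 25.2 V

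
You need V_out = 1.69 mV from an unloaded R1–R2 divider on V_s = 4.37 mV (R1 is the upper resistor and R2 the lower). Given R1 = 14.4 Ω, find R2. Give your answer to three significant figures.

Required fraction k = V_out/V_s = 0.3867.
R2 = R1 · 0.3867/(1 − 0.3867) = 9.081 Ω.

R2 ≈ 9.08 Ω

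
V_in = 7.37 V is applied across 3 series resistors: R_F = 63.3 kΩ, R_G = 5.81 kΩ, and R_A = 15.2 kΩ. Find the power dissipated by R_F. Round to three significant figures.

ΣR = 84.31 kΩ → I = 7.37/84.31 = 0.08742 mA.
P = I²R = 0.007641 × 63.3 = 0.4837 mW.

P ≈ 0.484 mW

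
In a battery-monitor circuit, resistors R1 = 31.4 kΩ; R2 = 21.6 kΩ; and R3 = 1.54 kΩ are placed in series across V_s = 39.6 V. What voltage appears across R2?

V ≈ 15.7 V

Series total: ΣR = 31.4 + 21.6 + 1.54 = 54.54 kΩ.
By the voltage-divider rule, V = 39.6 × 21.60/54.54 = 15.68 V.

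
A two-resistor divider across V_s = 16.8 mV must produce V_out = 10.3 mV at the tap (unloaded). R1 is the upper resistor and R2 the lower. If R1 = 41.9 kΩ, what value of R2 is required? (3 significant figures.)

The divider ratio is R2/(R1+R2) = 10.3/16.8 = 0.6131.
R2 = R1 · 0.6131/(1 − 0.6131) = 66.40 kΩ.

R2 ≈ 66.4 kΩ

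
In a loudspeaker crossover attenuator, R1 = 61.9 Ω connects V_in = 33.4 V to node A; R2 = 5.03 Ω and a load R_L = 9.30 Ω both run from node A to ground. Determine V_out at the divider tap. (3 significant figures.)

V_out ≈ 1.67 V

R2 ‖ R_L = (5.03 × 9.30)/(5.03 + 9.30) = 3.264 Ω.
Then V_out = V_in · R2'/(R1 + R2') = 33.4 × 3.264/65.16 = 1.673 V.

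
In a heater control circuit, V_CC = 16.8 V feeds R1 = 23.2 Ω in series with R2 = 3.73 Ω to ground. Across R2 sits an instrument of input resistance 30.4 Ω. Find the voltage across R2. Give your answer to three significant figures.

V_out ≈ 2.10 V

The load sits in parallel with R2, giving an effective lower resistance R2' = R2·R_L/(R2+R_L) = 3.322 Ω.
Voltage divider with the loaded lower leg: V_out = 16.8 × 3.322/(23.2 + 3.322) = 16.8 × 0.1253 = 2.104 V.
(Unloaded it would be 2.33 V; the load pulls it down.)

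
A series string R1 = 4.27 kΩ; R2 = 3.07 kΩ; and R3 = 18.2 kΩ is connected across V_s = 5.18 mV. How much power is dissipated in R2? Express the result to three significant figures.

ΣR = 25.54 kΩ → I = 5.18/25.54 = 0.2028 µA.
P = I²R = 0.04114 × 3.07 = 0.1263 nW.

P ≈ 0.126 nW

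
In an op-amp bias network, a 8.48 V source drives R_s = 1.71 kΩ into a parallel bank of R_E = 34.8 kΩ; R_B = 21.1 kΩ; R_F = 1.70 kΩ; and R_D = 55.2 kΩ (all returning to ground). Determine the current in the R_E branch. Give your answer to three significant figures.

Parallel bank: R_p = 1/(1/34.8 + 1/21.1 + 1/1.70 + 1/55.2) = 1.465 kΩ.
V_A = 8.48 × 1.465/3.175 = 3.913 V.
Branch current I = V_A/R_E = 3.913/34.8 = 0.1124 mA.

I ≈ 0.112 mA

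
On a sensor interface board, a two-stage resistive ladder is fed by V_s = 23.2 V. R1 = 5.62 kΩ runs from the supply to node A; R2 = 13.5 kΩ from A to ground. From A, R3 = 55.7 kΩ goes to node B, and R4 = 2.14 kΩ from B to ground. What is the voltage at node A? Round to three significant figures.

V_A ≈ 15.3 V

Node A sees R2 in parallel with the series input of stage 2, R3 + R4 = 57.84 kΩ.
Effective lower resistance at A: R2 ‖ 57.84 = 10.95 kΩ.
First divider: V_A = V_s · 10.95/(5.62 + 10.95) = 15.33 V.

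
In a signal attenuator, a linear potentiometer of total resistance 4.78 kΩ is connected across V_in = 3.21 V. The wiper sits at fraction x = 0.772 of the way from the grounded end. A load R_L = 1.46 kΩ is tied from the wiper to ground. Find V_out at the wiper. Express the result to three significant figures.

The pot divides into 1.090 kΩ above the wiper and 3.690 kΩ below.
R_L loads the lower segment: effective lower R = 1.046 kΩ.
V_out = 3.21 × 1.046/(1.090 + 1.046) = 1.572 V.

V_out ≈ 1.57 V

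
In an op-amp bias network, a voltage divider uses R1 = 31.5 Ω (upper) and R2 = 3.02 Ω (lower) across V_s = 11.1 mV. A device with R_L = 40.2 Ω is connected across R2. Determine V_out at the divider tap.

First combine the lower leg with the load: R2 ‖ R_L = 2.809 Ω.
Voltage divider with the loaded lower leg: V_out = 11.1 × 2.809/(31.5 + 2.809) = 11.1 × 0.08187 = 0.9088 mV.
(Unloaded it would be 0.971 mV; the load pulls it down.)

V_out ≈ 0.909 mV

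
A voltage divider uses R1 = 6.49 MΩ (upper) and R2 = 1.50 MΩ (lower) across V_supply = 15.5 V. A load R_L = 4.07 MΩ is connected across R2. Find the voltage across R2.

V_out ≈ 2.24 V

First combine the lower leg with the load: R2 ‖ R_L = 1.096 MΩ.
Voltage divider with the loaded lower leg: V_out = 15.5 × 1.096/(6.49 + 1.096) = 15.5 × 0.1445 = 2.239 V.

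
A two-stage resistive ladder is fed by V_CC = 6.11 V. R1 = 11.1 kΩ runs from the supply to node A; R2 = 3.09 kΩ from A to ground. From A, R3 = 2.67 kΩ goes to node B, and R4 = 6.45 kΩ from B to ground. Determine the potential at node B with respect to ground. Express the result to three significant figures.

V_B ≈ 0.744 V

Node A sees R2 in parallel with the series input of stage 2, R3 + R4 = 9.120 kΩ.
Effective lower resistance at A: R2 ‖ 9.120 = 2.308 kΩ.
First divider: V_A = V_CC · 2.308/(11.1 + 2.308) = 1.052 V.
V_B = V_A × 0.7072 = 0.7438 V.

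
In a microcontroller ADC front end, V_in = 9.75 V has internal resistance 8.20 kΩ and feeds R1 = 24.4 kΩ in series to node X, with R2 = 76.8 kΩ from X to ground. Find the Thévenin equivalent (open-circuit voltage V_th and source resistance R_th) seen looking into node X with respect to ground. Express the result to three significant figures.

V_th ≈ 6.84 V, R_th ≈ 22.9 kΩ

R1' = 8.20 + 24.4 = 32.60 kΩ (source resistance + R1).
With X open, the divider is unloaded: V_th = 9.75 × 76.8/109.4 = 6.845 V.
Looking into X with the source shorted: R_th = R1'·R2/(R1'+R2) = 32.60 × 76.8/109.4 = 22.89 kΩ.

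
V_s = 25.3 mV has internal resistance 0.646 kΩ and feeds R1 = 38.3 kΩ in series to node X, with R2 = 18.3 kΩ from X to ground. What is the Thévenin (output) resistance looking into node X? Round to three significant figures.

R1' = 0.646 + 38.3 = 38.95 kΩ (source resistance + R1).
Zeroing V_s shorts the top of R1' to ground, so R_th = R1' ‖ R2 = 12.45 kΩ.

R_th ≈ 12.4 kΩ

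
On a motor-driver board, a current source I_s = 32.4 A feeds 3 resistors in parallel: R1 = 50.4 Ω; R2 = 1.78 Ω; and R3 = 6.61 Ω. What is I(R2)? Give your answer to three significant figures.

I ≈ 24.8 A

Total conductance ΣG = 1/50.4 + 1/1.78 + 1/6.61 = 0.7329 (units of 1/Ω).
Current divider: I(R2) = I_s · G_k/ΣG = 32.4 × (0.5618/0.7329) = 32.4 × 0.7665 = 24.84 A.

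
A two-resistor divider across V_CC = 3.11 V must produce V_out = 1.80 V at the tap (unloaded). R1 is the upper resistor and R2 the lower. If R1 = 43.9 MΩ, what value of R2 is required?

The divider ratio is R2/(R1+R2) = 1.80/3.11 = 0.5788.
R2 = R1 · 0.5788/(1 − 0.5788) = 60.32 MΩ.

R2 ≈ 60.3 MΩ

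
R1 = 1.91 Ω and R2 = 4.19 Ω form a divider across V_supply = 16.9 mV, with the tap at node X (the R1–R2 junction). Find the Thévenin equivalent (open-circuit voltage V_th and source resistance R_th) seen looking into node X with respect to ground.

Open-circuit (no load on X): V_th = V_supply · R2/(R1 + R2) = 16.9 × 4.19/(1.910 + 4.19) = 11.61 mV.
Zeroing V_supply shorts the top of R1 to ground, so R_th = R1 ‖ R2 = 1.312 Ω.

V_th ≈ 11.6 mV, R_th ≈ 1.31 Ω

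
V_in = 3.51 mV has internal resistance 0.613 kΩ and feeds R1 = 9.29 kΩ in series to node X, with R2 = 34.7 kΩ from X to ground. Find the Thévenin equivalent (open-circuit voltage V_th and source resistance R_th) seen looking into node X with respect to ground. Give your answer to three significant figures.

R1' = 0.613 + 9.29 = 9.903 kΩ (source resistance + R1).
Open-circuit (no load on X): V_th = V_in · R2/(R1' + R2) = 3.51 × 34.7/(9.903 + 34.7) = 2.731 mV.
Looking into X with the source shorted: R_th = R1'·R2/(R1'+R2) = 9.903 × 34.7/44.60 = 7.704 kΩ.

V_th ≈ 2.73 mV, R_th ≈ 7.70 kΩ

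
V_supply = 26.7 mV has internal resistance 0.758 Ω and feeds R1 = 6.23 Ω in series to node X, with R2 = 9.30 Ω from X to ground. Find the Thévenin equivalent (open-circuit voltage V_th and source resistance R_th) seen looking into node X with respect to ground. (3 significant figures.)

R1' = 0.758 + 6.23 = 6.988 Ω (source resistance + R1).
With X open, the divider is unloaded: V_th = 26.7 × 9.30/16.29 = 15.24 mV.
Looking into X with the source shorted: R_th = R1'·R2/(R1'+R2) = 6.988 × 9.30/16.29 = 3.990 Ω.

V_th ≈ 15.2 mV, R_th ≈ 3.99 Ω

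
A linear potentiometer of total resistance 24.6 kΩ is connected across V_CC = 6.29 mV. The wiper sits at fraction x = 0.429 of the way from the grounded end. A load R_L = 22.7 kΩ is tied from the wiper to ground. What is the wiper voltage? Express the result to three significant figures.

Split the track: R_lower = x·R_p = 10.55 kΩ, R_upper = (1−x)·R_p = 14.05 kΩ.
Lower segment in parallel with the load: 10.55 ‖ 22.7 = 7.204 kΩ.
Then V_out = V_CC · 7.204/(14.05 + 7.204) = 2.132 mV.

V_out ≈ 2.13 mV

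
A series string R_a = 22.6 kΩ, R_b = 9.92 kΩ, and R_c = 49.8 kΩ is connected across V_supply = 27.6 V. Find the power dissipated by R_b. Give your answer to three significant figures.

P ≈ 1.12 mW

The common current is I = 27.6/82.32 = 0.3353 mA.
V(R_b) = I·R = 3.326 V; P = V·I = 3.326 × 0.3353 = 1.115 mW.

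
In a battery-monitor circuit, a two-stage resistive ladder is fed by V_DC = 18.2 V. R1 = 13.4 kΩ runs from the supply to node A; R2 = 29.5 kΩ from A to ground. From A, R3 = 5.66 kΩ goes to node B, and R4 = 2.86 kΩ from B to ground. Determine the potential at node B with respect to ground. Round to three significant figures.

Node A sees R2 in parallel with the series input of stage 2, R3 + R4 = 8.520 kΩ.
R2 ‖ (R3+R4) = 6.611 kΩ.
First divider: V_A = V_DC · 6.611/(13.4 + 6.611) = 6.013 V.
Then the unloaded second divider: V_B = V_A × R4/(R3+R4) = 6.013 × 0.3357 = 2.018 V.

V_B ≈ 2.02 V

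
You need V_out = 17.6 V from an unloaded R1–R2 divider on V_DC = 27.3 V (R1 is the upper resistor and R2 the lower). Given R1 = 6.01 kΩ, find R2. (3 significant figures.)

Required fraction k = V_out/V_DC = 0.6447.
R2 = R1 · 0.6447/(1 − 0.6447) = 10.90 kΩ.

R2 ≈ 10.9 kΩ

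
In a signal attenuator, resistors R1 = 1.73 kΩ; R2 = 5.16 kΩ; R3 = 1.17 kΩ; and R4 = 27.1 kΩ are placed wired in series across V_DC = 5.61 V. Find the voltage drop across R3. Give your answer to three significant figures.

Series total: ΣR = 1.73 + 5.16 + 1.17 + 27.1 = 35.16 kΩ.
Voltage divider: V = V_DC · (1.170 / 35.16) = 5.61 × 0.03328 = 0.1867 V.

V ≈ 0.187 V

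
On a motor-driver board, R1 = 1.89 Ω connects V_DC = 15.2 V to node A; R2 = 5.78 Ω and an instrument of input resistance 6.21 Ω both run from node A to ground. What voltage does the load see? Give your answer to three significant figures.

First combine the lower leg with the load: R2 ‖ R_L = 2.994 Ω.
Voltage divider with the loaded lower leg: V_out = 15.2 × 2.994/(1.89 + 2.994) = 15.2 × 0.6130 = 9.318 V.

V_out ≈ 9.32 V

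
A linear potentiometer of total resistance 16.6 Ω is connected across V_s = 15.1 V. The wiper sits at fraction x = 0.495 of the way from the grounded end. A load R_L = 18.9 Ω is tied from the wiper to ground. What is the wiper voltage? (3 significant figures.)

Split the track: R_lower = x·R_p = 8.217 Ω, R_upper = (1−x)·R_p = 8.383 Ω.
(x·R_p) ‖ R_L = 5.727 Ω.
V_out = 15.1 × 5.727/(8.383 + 5.727) = 6.129 V.

V_out ≈ 6.13 V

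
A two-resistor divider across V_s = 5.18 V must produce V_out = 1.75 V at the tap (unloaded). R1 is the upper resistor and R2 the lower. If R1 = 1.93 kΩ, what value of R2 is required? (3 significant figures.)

The divider ratio is R2/(R1+R2) = 1.75/5.18 = 0.3378.
R2 = R1 · 0.3378/(1 − 0.3378) = 0.9847 kΩ.

R2 ≈ 0.985 kΩ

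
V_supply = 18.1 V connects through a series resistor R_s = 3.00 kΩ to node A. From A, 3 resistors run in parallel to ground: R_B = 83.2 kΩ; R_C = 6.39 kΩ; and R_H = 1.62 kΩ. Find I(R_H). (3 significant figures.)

Combine the parallel branches: R_p = (1/83.2 + 1/6.39 + 1/1.62)⁻¹ = 1.273 kΩ.
V_A = 18.1 × 1.273/4.273 = 5.391 V.
I(R_H) = V_A / R_H = 5.391/1.62 = 3.328 mA.

I ≈ 3.33 mA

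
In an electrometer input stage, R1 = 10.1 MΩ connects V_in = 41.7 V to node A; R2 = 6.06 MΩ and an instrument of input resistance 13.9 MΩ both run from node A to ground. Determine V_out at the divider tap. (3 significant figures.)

V_out ≈ 12.3 V

R2 ‖ R_L = (6.06 × 13.9)/(6.06 + 13.9) = 4.220 MΩ.
Voltage divider with the loaded lower leg: V_out = 41.7 × 4.220/(10.1 + 4.220) = 41.7 × 0.2947 = 12.29 V.
(Unloaded it would be 15.6 V; the load pulls it down.)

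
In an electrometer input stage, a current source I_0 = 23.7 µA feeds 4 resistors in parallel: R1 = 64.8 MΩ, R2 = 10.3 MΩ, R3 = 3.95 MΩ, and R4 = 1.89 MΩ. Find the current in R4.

Total conductance ΣG = 1/64.8 + 1/10.3 + 1/3.95 + 1/1.89 = 0.8948 (units of 1/MΩ).
Current divider: I(R4) = I_0 · G_k/ΣG = 23.7 × (0.5291/0.8948) = 23.7 × 0.5913 = 14.01 µA.

I ≈ 14.0 µA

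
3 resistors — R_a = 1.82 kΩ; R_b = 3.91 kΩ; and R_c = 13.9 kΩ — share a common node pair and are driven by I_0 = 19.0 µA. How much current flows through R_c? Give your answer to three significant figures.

I ≈ 1.56 µA

ΣG = 1/1.82 + 1/3.91 + 1/13.9 = 0.8771.
Current divider: I(R_c) = I_0 · G_k/ΣG = 19.0 × (0.07194/0.8771) = 19.0 × 0.08202 = 1.558 µA.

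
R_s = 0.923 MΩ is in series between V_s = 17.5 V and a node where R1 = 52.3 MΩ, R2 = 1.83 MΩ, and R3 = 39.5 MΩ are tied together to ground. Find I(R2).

Combine the parallel branches: R_p = (1/52.3 + 1/1.83 + 1/39.5)⁻¹ = 1.692 MΩ.
Node voltage V_A = V_s · R_p/(R_s + R_p) = 17.5 × 0.6471 = 11.32 V.
I(R2) = V_A / R2 = 11.32/1.83 = 6.188 µA.

I ≈ 6.19 µA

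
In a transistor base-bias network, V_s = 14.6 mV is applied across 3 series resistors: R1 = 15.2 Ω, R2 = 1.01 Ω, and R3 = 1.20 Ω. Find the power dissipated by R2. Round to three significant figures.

P ≈ 0.710 µW

ΣR = 17.41 Ω → I = 14.6/17.41 = 0.8386 mA.
P = I²R = 0.7032 × 1.01 = 0.7103 µW.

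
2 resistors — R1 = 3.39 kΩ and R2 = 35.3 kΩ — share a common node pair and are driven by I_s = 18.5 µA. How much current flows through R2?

For two parallel branches, I_k = I_s · (other R)/(sum of R).
I(R2) = 18.5 × 3.39/(3.39 + 35.3) = 18.5 × 0.08762 = 1.621 µA.

I ≈ 1.62 µA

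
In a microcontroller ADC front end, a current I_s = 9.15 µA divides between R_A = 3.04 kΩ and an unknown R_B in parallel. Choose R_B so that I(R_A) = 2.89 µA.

R_B ≈ 1.40 kΩ

The fraction through R_A equals R_B/(R_A+R_B).
With f = 0.3158, R_B = R_A · f/(1−f) = 3.04 × 0.4617 = 1.403 kΩ.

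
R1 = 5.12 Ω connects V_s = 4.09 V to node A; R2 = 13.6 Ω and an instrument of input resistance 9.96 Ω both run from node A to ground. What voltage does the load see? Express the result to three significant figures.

V_out ≈ 2.16 V

R2 ‖ R_L = (13.6 × 9.96)/(13.6 + 9.96) = 5.749 Ω.
Then V_out = V_s · R2'/(R1 + R2') = 4.09 × 5.749/10.87 = 2.163 V.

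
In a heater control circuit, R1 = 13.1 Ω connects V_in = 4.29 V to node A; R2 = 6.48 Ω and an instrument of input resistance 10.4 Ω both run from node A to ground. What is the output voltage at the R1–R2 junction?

V_out ≈ 1.00 V

R2 ‖ R_L = (6.48 × 10.4)/(6.48 + 10.4) = 3.992 Ω.
Voltage divider with the loaded lower leg: V_out = 4.29 × 3.992/(13.1 + 3.992) = 4.29 × 0.2336 = 1.002 V.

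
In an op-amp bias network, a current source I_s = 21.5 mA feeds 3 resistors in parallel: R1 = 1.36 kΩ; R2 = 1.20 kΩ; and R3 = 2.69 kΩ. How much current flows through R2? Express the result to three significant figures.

I ≈ 9.23 mA

ΣG = 1/1.36 + 1/1.20 + 1/2.69 = 1.940.
R2 takes the fraction G_k/ΣG = 0.8333/1.940 = 0.4295, so I = 21.5 × 0.4295 = 9.234 mA.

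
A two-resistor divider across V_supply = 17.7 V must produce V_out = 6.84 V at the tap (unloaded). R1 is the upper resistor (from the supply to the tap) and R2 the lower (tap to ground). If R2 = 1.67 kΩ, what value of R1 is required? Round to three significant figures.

The divider ratio is R2/(R1+R2) = 6.84/17.7 = 0.3864.
R1 = R2·(1/k − 1) = 1.67 × 1.588 = 2.651 kΩ.

R1 ≈ 2.65 kΩ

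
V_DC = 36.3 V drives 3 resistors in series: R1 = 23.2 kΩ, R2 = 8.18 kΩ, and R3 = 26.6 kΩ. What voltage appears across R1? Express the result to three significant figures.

V ≈ 14.5 V

Series total: ΣR = 23.2 + 8.18 + 26.6 = 57.98 kΩ.
V = V_DC · R/ΣR = 36.3 × 0.4001 = 14.53 V.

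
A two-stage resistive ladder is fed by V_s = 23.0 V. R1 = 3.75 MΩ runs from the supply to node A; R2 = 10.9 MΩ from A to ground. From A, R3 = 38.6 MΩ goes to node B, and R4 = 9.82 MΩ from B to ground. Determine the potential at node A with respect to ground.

The second stage (R3 + R4 = 48.42 MΩ) loads node A in parallel with R2.
Effective lower resistance at A: R2 ‖ 48.42 = 8.897 MΩ.
V_A = 23.0 × 8.897/(3.75 + 8.897) = 16.18 V.

V_A ≈ 16.2 V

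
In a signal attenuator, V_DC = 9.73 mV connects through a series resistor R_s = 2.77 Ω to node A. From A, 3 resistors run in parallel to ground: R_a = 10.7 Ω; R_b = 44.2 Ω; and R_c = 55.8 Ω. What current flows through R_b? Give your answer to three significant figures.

Combine the parallel branches: R_p = (1/10.7 + 1/44.2 + 1/55.8)⁻¹ = 7.462 Ω.
Node voltage V_A = V_DC · R_p/(R_s + R_p) = 9.73 × 0.7293 = 7.096 mV.
Branch current I = V_A/R_b = 7.096/44.2 = 0.1605 mA.
(Check via current divider: I_total = 0.9509 mA; share G_k/ΣG = 0.1688 → same result.)

I ≈ 0.161 mA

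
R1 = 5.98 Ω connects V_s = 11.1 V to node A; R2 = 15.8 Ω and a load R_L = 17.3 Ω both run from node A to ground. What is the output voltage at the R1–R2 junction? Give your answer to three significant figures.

V_out ≈ 6.44 V

First combine the lower leg with the load: R2 ‖ R_L = 8.258 Ω.
Then V_out = V_s · R2'/(R1 + R2') = 11.1 × 8.258/14.24 = 6.438 V.
(Unloaded it would be 8.05 V; the load pulls it down.)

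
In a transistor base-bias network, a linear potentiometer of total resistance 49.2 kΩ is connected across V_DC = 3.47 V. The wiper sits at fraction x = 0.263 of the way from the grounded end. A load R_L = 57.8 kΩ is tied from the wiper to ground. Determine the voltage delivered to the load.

Split the track: R_lower = x·R_p = 12.94 kΩ, R_upper = (1−x)·R_p = 36.26 kΩ.
Lower segment in parallel with the load: 12.94 ‖ 57.8 = 10.57 kΩ.
Then V_out = V_DC · 10.57/(36.26 + 10.57) = 0.7834 V.

V_out ≈ 0.783 V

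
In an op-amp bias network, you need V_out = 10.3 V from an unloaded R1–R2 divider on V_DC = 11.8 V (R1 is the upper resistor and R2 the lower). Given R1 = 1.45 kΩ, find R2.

Required fraction k = V_out/V_DC = 0.8729.
So R2 = R1 · V_out/(V_DC − V_out) = 1.45 × 10.3/(11.8 − 10.3) = 1.45 × 6.867 = 9.957 kΩ.

R2 ≈ 9.96 kΩ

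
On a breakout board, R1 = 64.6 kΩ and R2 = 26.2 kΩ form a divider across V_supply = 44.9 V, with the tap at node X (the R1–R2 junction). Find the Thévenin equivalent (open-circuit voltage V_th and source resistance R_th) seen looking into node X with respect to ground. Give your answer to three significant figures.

V_th ≈ 13.0 V, R_th ≈ 18.6 kΩ

V_th is the unloaded tap voltage: V_supply · R2/(R1+R2) = 44.9 × 0.2885 = 12.96 V.
Looking into X with the source shorted: R_th = R1·R2/(R1+R2) = 64.60 × 26.2/90.80 = 18.64 kΩ.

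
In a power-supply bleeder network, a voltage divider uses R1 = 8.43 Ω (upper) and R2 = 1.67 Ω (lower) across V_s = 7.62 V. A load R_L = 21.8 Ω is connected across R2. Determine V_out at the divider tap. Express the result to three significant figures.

The load sits in parallel with R2, giving an effective lower resistance R2' = R2·R_L/(R2+R_L) = 1.551 Ω.
Then V_out = V_s · R2'/(R1 + R2') = 7.62 × 1.551/9.981 = 1.184 V.

V_out ≈ 1.18 V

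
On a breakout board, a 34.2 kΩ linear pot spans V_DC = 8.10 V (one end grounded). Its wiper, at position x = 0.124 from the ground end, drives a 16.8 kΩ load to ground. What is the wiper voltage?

The pot divides into 29.96 kΩ above the wiper and 4.241 kΩ below.
(x·R_p) ‖ R_L = 3.386 kΩ.
V_out = 8.10 × 3.386/(29.96 + 3.386) = 0.8225 V.

V_out ≈ 0.823 V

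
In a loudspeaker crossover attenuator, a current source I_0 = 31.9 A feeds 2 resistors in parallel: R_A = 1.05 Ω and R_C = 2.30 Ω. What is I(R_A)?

I ≈ 21.9 A

Two-branch current divider: I_k = I_0 · R_other/(R_1 + R_2).
So I = 31.9 × 2.30/3.350 = 21.90 A.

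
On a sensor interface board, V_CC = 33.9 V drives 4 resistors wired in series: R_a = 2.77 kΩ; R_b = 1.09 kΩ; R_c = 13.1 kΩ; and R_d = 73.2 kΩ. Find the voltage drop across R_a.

ΣR = 2.77 + 1.09 + 13.1 + 73.2 = 90.16 kΩ.
By the voltage-divider rule, V = 33.9 × 2.770/90.16 = 1.042 V.

V ≈ 1.04 V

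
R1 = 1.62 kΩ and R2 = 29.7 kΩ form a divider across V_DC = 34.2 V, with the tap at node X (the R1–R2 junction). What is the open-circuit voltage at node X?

Open-circuit (no load on X): V_th = V_DC · R2/(R1 + R2) = 34.2 × 29.7/(1.620 + 29.7) = 32.43 V.

V_th ≈ 32.4 V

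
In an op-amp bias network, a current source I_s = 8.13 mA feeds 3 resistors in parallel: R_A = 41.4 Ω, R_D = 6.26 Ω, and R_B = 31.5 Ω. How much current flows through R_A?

Conductances: ΣG = 1/41.4 + 1/6.26 + 1/31.5 = 0.2156 (1/Ω).
Current divider: I(R_A) = I_s · G_k/ΣG = 8.13 × (0.02415/0.2156) = 8.13 × 0.1120 = 0.9106 mA.

I ≈ 0.911 mA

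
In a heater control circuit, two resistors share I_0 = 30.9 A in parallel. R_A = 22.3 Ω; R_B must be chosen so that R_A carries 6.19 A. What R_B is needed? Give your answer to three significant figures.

In a two-way split, I_A/I_0 = R_B/(R_A + R_B).
6.19/30.9 = R_B/(R_A + R_B) → R_B = R_A · (0.2003)/(1 − 0.2003) = 22.3 × 0.2505 = 5.586 Ω.

R_B ≈ 5.59 Ω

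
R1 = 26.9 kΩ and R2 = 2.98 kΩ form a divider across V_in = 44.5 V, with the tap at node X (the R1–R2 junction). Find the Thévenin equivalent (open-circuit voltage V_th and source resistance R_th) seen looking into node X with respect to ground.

V_th ≈ 4.44 V, R_th ≈ 2.68 kΩ

With X open, the divider is unloaded: V_th = 44.5 × 2.98/29.88 = 4.438 V.
With V_in suppressed (replaced by a short), R_th = R1 ‖ R2 = (26.90 × 2.98)/(26.90 + 2.98) = 2.683 kΩ.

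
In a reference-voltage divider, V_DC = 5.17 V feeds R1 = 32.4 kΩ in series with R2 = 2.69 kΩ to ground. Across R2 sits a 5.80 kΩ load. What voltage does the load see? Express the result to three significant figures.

V_out ≈ 0.277 V

The load sits in parallel with R2, giving an effective lower resistance R2' = R2·R_L/(R2+R_L) = 1.838 kΩ.
Then V_out = V_DC · R2'/(R1 + R2') = 5.17 × 1.838/34.24 = 0.2775 V.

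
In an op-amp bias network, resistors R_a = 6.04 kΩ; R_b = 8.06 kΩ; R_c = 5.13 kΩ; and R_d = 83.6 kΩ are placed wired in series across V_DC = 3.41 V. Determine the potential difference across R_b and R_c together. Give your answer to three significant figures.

V ≈ 0.437 V

ΣR = 6.04 + 8.06 + 5.13 + 83.6 = 102.8 kΩ.
R_{R_b..R_c} = 8.06 + 5.13 = 13.19 kΩ.
By the voltage-divider rule, V = 3.41 × 13.19/102.8 = 0.4374 V.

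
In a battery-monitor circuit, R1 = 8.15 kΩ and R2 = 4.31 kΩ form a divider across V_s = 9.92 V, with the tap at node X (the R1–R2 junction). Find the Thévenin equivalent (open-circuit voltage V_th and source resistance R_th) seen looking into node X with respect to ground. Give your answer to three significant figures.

V_th ≈ 3.43 V, R_th ≈ 2.82 kΩ

Open-circuit (no load on X): V_th = V_s · R2/(R1 + R2) = 9.92 × 4.31/(8.150 + 4.31) = 3.431 V.
Zeroing V_s shorts the top of R1 to ground, so R_th = R1 ‖ R2 = 2.819 kΩ.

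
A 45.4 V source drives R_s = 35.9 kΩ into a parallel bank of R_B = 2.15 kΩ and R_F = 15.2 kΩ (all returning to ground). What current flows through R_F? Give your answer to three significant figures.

Parallel bank: R_p = 1/(1/2.15 + 1/15.2) = 1.884 kΩ.
V_A by voltage divider: V_A = 45.4 × 1.884/(35.9 + 1.884) = 2.263 V.
Branch current I = V_A/R_F = 2.263/15.2 = 0.1489 mA.
(Equivalently: I_total = 1.202 mA, then current-divider fraction G_k/ΣG = 0.1239.)

I ≈ 0.149 mA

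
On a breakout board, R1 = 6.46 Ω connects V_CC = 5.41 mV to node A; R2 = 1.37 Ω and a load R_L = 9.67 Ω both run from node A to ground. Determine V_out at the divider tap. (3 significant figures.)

First combine the lower leg with the load: R2 ‖ R_L = 1.200 Ω.
Voltage divider with the loaded lower leg: V_out = 5.41 × 1.200/(6.46 + 1.200) = 5.41 × 0.1567 = 0.8475 mV.
(Unloaded it would be 0.947 mV; the load pulls it down.)

V_out ≈ 0.848 mV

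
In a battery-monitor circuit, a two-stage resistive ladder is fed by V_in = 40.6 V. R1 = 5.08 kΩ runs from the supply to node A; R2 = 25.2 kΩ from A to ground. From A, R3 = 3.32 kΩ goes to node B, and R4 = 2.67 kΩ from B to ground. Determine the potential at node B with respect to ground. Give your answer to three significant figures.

The second stage (R3 + R4 = 5.990 kΩ) loads node A in parallel with R2.
Effective lower resistance at A: R2 ‖ 5.990 = 4.840 kΩ.
First divider: V_A = V_in · 4.840/(5.08 + 4.840) = 19.81 V.
V_B = V_A × 0.4457 = 8.829 V.

V_B ≈ 8.83 V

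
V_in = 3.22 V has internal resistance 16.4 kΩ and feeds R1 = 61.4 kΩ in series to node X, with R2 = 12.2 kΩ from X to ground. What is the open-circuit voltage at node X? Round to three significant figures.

R1' = 16.4 + 61.4 = 77.80 kΩ (source resistance + R1).
Open-circuit (no load on X): V_th = V_in · R2/(R1' + R2) = 3.22 × 12.2/(77.80 + 12.2) = 0.4365 V.

V_th ≈ 0.436 V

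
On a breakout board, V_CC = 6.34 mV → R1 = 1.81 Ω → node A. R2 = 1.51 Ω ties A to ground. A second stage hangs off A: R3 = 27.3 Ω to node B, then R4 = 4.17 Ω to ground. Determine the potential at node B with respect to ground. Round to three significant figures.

V_B ≈ 0.372 mV

Node A sees R2 in parallel with the series input of stage 2, R3 + R4 = 31.47 Ω.
Effective lower resistance at A: R2 ‖ 31.47 = 1.441 Ω.
V_A = 6.34 × 1.441/(1.81 + 1.441) = 2.810 mV.
V_B = V_A × 0.1325 = 0.3724 mV.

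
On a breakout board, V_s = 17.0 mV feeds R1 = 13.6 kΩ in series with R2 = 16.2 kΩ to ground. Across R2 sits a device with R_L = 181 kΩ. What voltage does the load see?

V_out ≈ 8.88 mV

The load sits in parallel with R2, giving an effective lower resistance R2' = R2·R_L/(R2+R_L) = 14.87 kΩ.
Now apply the divider: V_out = 17.0 × 0.5223 = 8.879 mV.
(Unloaded it would be 9.24 mV; the load pulls it down.)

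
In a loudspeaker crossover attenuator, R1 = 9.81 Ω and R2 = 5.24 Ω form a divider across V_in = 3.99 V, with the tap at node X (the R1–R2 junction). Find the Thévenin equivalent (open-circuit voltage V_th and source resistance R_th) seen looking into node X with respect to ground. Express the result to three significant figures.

Open-circuit (no load on X): V_th = V_in · R2/(R1 + R2) = 3.99 × 5.24/(9.810 + 5.24) = 1.389 V.
With V_in suppressed (replaced by a short), R_th = R1 ‖ R2 = (9.810 × 5.24)/(9.810 + 5.24) = 3.416 Ω.

V_th ≈ 1.39 V, R_th ≈ 3.42 Ω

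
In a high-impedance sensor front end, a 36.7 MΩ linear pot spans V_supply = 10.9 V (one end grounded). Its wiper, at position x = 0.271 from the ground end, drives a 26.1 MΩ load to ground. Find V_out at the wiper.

V_out ≈ 2.31 V

The pot divides into 26.75 MΩ above the wiper and 9.946 MΩ below.
Lower segment in parallel with the load: 9.946 ‖ 26.1 = 7.201 MΩ.
Then V_out = V_supply · 7.201/(26.75 + 7.201) = 2.312 V.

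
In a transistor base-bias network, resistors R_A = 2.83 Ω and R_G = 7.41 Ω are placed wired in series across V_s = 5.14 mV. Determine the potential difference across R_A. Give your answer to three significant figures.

V ≈ 1.42 mV

ΣR = 2.83 + 7.41 = 10.24 Ω.
Voltage divider: V = V_s · (2.830 / 10.24) = 5.14 × 0.2764 = 1.421 mV.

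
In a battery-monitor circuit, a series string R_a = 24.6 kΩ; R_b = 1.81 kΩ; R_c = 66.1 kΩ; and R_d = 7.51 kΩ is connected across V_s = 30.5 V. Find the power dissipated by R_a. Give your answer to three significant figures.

P ≈ 2.29 mW

ΣR = 100.0 kΩ → I = 30.5/100.0 = 0.3049 mA.
P = I²R = 0.09299 × 24.6 = 2.287 mW.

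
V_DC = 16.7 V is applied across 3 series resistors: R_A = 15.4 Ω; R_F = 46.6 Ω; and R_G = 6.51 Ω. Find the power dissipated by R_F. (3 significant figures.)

P ≈ 2.77 W

ΣR = 68.51 Ω → I = 16.7/68.51 = 0.2438 A.
V(R_F) = I·R = 11.36 V; P = V·I = 11.36 × 0.2438 = 2.769 W.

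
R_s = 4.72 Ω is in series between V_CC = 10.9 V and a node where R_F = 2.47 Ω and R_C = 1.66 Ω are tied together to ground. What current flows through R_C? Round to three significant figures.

I ≈ 1.14 A

Combine the parallel branches: R_p = (1/2.47 + 1/1.66)⁻¹ = 0.9928 Ω.
V_A = 10.9 × 0.9928/5.713 = 1.894 V.
I(R_C) = V_A / R_C = 1.894/1.66 = 1.141 A.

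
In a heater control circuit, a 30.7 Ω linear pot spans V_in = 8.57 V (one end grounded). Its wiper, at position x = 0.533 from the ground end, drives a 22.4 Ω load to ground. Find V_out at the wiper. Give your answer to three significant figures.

V_out ≈ 3.41 V

The pot divides into 14.34 Ω above the wiper and 16.36 Ω below.
(x·R_p) ‖ R_L = 9.456 Ω.
Loaded-divider output: V_out = 8.57 × 0.3974 = 3.406 V.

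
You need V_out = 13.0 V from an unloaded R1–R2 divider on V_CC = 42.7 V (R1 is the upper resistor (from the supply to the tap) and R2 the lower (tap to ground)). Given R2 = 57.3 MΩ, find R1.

R1 ≈ 131 MΩ

The divider ratio is R2/(R1+R2) = 13.0/42.7 = 0.3044.
Rearranging, R1 = R2·(1−k)/k = 57.3 × 2.285 = 130.9 MΩ.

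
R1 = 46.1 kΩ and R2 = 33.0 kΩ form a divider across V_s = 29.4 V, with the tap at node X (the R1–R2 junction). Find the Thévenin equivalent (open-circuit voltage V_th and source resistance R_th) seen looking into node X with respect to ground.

With X open, the divider is unloaded: V_th = 29.4 × 33.0/79.10 = 12.27 V.
Looking into X with the source shorted: R_th = R1·R2/(R1+R2) = 46.10 × 33.0/79.10 = 19.23 kΩ.

V_th ≈ 12.3 V, R_th ≈ 19.2 kΩ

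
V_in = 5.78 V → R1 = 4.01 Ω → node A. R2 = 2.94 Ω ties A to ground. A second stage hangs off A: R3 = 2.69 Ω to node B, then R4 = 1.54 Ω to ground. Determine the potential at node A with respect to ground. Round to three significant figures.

V_A ≈ 1.75 V

Looking into the second stage from A: R3 + R4 = 4.230 Ω appears in parallel with R2.
Effective lower resistance at A: R2 ‖ 4.230 = 1.734 Ω.
First divider: V_A = V_in · 1.734/(4.01 + 1.734) = 1.745 V.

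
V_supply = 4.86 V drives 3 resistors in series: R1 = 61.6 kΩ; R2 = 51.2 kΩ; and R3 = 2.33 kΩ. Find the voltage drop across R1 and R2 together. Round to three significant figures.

ΣR = 61.6 + 51.2 + 2.33 = 115.1 kΩ.
R_{R1..R2} = 61.6 + 51.2 = 112.8 kΩ.
By the voltage-divider rule, V = 4.86 × 112.8/115.1 = 4.762 V.

V ≈ 4.76 V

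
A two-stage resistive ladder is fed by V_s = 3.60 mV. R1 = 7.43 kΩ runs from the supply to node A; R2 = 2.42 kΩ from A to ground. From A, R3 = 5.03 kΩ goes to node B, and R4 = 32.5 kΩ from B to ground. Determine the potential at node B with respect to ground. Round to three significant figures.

V_B ≈ 0.730 mV

Looking into the second stage from A: R3 + R4 = 37.53 kΩ appears in parallel with R2.
R2 ‖ (R3+R4) = 2.273 kΩ.
So V_A = 3.60 × 0.2343 = 0.8434 mV.
V_B = V_A × 0.8660 = 0.7304 mV.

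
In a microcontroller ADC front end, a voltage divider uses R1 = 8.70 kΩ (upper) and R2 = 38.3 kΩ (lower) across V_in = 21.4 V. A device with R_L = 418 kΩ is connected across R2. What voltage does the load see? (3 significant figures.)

V_out ≈ 17.1 V

The load sits in parallel with R2, giving an effective lower resistance R2' = R2·R_L/(R2+R_L) = 35.09 kΩ.
Then V_out = V_in · R2'/(R1 + R2') = 21.4 × 35.09/43.79 = 17.15 V.
(Unloaded it would be 17.4 V; the load pulls it down.)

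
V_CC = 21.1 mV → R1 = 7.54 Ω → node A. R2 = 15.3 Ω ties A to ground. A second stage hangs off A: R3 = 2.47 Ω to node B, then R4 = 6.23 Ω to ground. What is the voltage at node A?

Looking into the second stage from A: R3 + R4 = 8.700 Ω appears in parallel with R2.
Effective lower resistance at A: R2 ‖ 8.700 = 5.546 Ω.
First divider: V_A = V_CC · 5.546/(7.54 + 5.546) = 8.943 mV.

V_A ≈ 8.94 mV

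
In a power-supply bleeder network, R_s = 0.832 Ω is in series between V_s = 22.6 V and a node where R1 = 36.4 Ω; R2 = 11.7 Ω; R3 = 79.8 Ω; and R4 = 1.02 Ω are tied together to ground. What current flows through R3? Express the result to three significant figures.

Combine the parallel branches: R_p = (1/36.4 + 1/11.7 + 1/79.8 + 1/1.02)⁻¹ = 0.9043 Ω.
V_A by voltage divider: V_A = 22.6 × 0.9043/(0.832 + 0.9043) = 11.77 V.
I(R3) = V_A / R3 = 11.77/79.8 = 0.1475 A.

I ≈ 0.147 A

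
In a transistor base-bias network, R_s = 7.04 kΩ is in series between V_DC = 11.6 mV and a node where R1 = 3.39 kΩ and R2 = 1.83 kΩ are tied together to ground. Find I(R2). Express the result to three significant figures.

I ≈ 0.916 µA

Equivalent of the parallel group: R_p = 1.188 kΩ.
V_A by voltage divider: V_A = 11.6 × 1.188/(7.04 + 1.188) = 1.675 mV.
I(R2) = V_A / R2 = 1.675/1.83 = 0.9155 µA.
(Equivalently: I_total = 1.410 µA, then current-divider fraction G_k/ΣG = 0.6494.)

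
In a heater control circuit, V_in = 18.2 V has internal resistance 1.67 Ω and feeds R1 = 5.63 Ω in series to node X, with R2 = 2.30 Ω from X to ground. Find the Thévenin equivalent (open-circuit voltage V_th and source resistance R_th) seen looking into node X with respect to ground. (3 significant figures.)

R1' = 1.67 + 5.63 = 7.300 Ω (source resistance + R1).
V_th is the unloaded tap voltage: V_in · R2/(R1'+R2) = 18.2 × 0.2396 = 4.360 V.
With V_in suppressed (replaced by a short), R_th = R1' ‖ R2 = (7.300 × 2.30)/(7.300 + 2.30) = 1.749 Ω.

V_th ≈ 4.36 V, R_th ≈ 1.75 Ω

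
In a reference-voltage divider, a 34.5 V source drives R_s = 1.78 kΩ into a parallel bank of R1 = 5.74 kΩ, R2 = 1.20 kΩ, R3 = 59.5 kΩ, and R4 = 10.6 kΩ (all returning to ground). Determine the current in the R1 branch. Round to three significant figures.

I ≈ 2.01 mA

Equivalent of the parallel group: R_p = 0.8939 kΩ.
V_A by voltage divider: V_A = 34.5 × 0.8939/(1.78 + 0.8939) = 11.53 V.
Branch current I = V_A/R1 = 11.53/5.74 = 2.009 mA.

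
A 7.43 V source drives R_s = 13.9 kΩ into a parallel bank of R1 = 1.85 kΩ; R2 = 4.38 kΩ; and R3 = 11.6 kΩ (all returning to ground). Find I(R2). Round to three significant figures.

I ≈ 0.132 mA

Equivalent of the parallel group: R_p = 1.170 kΩ.
V_A by voltage divider: V_A = 7.43 × 1.170/(13.9 + 1.170) = 0.5766 V.
Branch current I = V_A/R2 = 0.5766/4.38 = 0.1316 mA.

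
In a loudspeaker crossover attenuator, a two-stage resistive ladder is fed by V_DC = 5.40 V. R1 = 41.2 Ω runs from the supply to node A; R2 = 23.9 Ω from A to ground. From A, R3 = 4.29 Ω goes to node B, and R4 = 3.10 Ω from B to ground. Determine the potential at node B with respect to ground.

Node A sees R2 in parallel with the series input of stage 2, R3 + R4 = 7.390 Ω.
R2 ‖ (R3+R4) = 5.645 Ω.
V_A = 5.40 × 5.645/(41.2 + 5.645) = 0.6507 V.
V_B = V_A × 0.4195 = 0.2730 V.

V_B ≈ 0.273 V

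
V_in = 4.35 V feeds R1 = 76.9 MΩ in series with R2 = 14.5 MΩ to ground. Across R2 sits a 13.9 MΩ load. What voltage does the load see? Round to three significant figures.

R2 ‖ R_L = (14.5 × 13.9)/(14.5 + 13.9) = 7.097 MΩ.
Voltage divider with the loaded lower leg: V_out = 4.35 × 7.097/(76.9 + 7.097) = 4.35 × 0.08449 = 0.3675 V.

V_out ≈ 0.368 V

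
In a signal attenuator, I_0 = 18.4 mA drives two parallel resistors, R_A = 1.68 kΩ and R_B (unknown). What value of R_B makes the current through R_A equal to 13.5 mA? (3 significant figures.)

R_B ≈ 4.63 kΩ

Two-branch current divider: I_A = I_0 · R_B/(R_A + R_B).
13.5/18.4 = R_B/(R_A + R_B) → R_B = R_A · (0.7337)/(1 − 0.7337) = 1.68 × 2.755 = 4.629 kΩ.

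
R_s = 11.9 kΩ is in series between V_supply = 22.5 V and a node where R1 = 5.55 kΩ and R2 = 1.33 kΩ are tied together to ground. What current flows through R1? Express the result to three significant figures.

I ≈ 0.335 mA

Parallel bank: R_p = 1/(1/5.55 + 1/1.33) = 1.073 kΩ.
V_A = 22.5 × 1.073/12.97 = 1.861 V.
I(R1) = V_A / R1 = 1.861/5.55 = 0.3353 mA.
(Check via current divider: I_total = 1.734 mA; share G_k/ΣG = 0.1933 → same result.)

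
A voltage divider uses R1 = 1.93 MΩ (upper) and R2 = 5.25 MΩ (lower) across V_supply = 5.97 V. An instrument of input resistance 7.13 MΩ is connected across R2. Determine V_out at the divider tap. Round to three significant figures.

V_out ≈ 3.64 V

The load sits in parallel with R2, giving an effective lower resistance R2' = R2·R_L/(R2+R_L) = 3.024 MΩ.
Voltage divider with the loaded lower leg: V_out = 5.97 × 3.024/(1.93 + 3.024) = 5.97 × 0.6104 = 3.644 V.
(Unloaded it would be 4.37 V; the load pulls it down.)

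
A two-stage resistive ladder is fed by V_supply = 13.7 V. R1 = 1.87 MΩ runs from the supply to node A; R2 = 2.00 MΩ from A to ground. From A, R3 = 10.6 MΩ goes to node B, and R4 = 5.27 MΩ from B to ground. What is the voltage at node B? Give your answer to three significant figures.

Node A sees R2 in parallel with the series input of stage 2, R3 + R4 = 15.87 MΩ.
Effective lower resistance at A: R2 ‖ 15.87 = 1.776 MΩ.
First divider: V_A = V_supply · 1.776/(1.87 + 1.776) = 6.674 V.
Then the unloaded second divider: V_B = V_A × R4/(R3+R4) = 6.674 × 0.3321 = 2.216 V.

V_B ≈ 2.22 V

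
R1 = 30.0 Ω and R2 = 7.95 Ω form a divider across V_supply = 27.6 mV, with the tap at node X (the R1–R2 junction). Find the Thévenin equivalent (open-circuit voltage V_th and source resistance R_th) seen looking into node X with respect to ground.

Open-circuit (no load on X): V_th = V_supply · R2/(R1 + R2) = 27.6 × 7.95/(30.00 + 7.95) = 5.782 mV.
With V_supply suppressed (replaced by a short), R_th = R1 ‖ R2 = (30.00 × 7.95)/(30.00 + 7.95) = 6.285 Ω.

V_th ≈ 5.78 mV, R_th ≈ 6.28 Ω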